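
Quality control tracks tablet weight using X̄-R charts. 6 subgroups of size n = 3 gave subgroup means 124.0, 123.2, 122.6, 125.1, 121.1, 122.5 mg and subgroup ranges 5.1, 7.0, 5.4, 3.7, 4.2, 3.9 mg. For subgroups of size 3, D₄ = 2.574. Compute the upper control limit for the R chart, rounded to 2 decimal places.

12.57

R̄ = (5.1 + 7.0 + 5.4 + 3.7 + 4.2 + 3.9) / 6 = 29.3000 / 6 = 4.8833
UCL_R = D₄·R̄ = 2.574 × 4.8833 = 12.5697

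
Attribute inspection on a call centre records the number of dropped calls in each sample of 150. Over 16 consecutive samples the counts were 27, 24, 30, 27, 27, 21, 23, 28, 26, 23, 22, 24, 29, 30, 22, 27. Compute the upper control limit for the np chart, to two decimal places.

39.45

p̄ = Σdᵢ / (k·n) = 410 / (16 × 150) = 0.17083
UCL = np̄ + 3·√(np̄(1−p̄)) = 25.6250 + 3 × √(25.6250×0.82917) = 25.6250 + 3 × 4.6095 = 39.4535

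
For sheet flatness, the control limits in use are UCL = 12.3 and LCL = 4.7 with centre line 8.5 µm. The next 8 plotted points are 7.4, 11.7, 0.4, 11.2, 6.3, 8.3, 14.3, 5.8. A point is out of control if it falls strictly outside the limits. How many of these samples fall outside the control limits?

2

Compare each point to [4.7, 12.3]: sample 3 = 0.4 < LCL; sample 7 = 14.3 > UCL.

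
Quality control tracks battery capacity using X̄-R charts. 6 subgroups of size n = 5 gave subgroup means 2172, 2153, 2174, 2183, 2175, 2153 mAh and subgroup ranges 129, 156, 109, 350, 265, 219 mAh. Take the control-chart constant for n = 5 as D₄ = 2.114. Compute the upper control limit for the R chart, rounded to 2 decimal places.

432.67

R̄ = (129 + 156 + 109 + 350 + 265 + 219) / 6 = 1228.0000 / 6 = 204.6667
UCL_R = D₄·R̄ = 2.114 × 204.6667 = 432.6653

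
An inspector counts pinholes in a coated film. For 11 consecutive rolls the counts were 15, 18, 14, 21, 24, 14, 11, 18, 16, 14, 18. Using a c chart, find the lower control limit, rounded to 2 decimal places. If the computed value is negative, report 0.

4.40

c̄ = (15 + 18 + 14 + 21 + 24 + 14 + 11 + 18 + 16 + 14 + 18) / 11 = 183 / 11 = 16.6364
LCL = c̄ − 3√c̄ = 16.6364 − 3 × 4.0788 = 4.4001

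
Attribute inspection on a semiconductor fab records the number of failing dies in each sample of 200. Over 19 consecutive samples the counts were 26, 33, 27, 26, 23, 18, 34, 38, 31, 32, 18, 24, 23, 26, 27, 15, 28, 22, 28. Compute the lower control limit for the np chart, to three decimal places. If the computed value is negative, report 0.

p̄ = Σdᵢ / (k·n) = 499 / (19 × 200) = 0.13132
LCL = np̄ − 3·√(np̄(1−p̄)) = 26.2632 − 3 × 4.7764 = 11.9338

11.934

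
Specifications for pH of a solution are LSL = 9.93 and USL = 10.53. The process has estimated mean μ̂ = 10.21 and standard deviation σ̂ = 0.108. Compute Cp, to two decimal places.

Cp = (USL − LSL) / (6σ̂) = (10.53 − 9.93) / (6 × 0.108) = 0.6000 / 0.6480 = 0.9259

0.93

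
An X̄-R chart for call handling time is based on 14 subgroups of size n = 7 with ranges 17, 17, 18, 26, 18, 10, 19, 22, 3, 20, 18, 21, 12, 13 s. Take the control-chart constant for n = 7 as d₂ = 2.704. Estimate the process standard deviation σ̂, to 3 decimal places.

6.181

R̄ = (17 + 17 + 18 + 26 + 18 + 10 + 19 + 22 + 3 + 20 + 18 + 21 + 12 + 13) / 14 = 16.7143
σ̂ = R̄ / d₂ = 16.7143 / 2.704 = 6.1813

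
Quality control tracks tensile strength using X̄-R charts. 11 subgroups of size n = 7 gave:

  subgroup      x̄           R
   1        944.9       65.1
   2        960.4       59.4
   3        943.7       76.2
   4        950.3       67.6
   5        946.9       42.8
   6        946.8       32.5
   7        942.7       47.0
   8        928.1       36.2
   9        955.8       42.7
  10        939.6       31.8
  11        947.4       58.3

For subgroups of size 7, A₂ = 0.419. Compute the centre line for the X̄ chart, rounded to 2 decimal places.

946.05

X̄̄ = (944.9 + 960.4 + 943.7 + 950.3 + 946.9 + 946.8 + 942.7 + 928.1 + 955.8 + 939.6 + 947.4) / 11 = 10406.6000 / 11 = 946.0545
CL = X̄̄ = 946.0545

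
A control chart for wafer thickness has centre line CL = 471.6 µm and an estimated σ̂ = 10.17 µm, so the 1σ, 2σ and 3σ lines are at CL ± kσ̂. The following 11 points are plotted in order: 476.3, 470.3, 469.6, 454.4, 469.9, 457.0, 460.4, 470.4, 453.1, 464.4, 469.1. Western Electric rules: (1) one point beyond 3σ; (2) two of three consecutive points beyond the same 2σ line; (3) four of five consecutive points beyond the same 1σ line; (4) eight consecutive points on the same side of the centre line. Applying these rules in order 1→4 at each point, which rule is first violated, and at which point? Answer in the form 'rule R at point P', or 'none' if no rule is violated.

Zone of each point (C = within 1σ̂, B = 1σ̂–2σ̂, A = 2σ̂–3σ̂, * = beyond 3σ̂; sign = side of CL): 1:+C, 2:-C, 3:-C, 4:-B, 5:-C, 6:-B, 7:-B, 8:-C, 9:-B, 10:-C, 11:-C
Rule 4 (eight consecutive points on the same side of the centre line) is satisfied at point 9.

rule 4 at point 9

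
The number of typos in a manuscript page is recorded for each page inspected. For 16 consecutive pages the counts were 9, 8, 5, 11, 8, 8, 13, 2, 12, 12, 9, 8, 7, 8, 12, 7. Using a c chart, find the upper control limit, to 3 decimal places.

17.530

c̄ = (9 + 8 + 5 + 11 + 8 + 8 + 13 + 2 + 12 + 12 + 9 + 8 + 7 + 8 + 12 + 7) / 16 = 139 / 16 = 8.6875
UCL = c̄ + 3√c̄ = 8.6875 + 3 × √8.6875 = 8.6875 + 3 × 2.9475 = 17.5299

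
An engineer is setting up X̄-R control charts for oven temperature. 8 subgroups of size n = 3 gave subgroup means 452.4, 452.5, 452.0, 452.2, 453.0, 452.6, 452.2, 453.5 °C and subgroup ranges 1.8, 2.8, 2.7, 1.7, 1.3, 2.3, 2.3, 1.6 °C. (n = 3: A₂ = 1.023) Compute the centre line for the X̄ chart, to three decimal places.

452.550

X̄̄ = (452.4 + 452.5 + 452.0 + 452.2 + 453.0 + 452.6 + 452.2 + 453.5) / 8 = 3620.4000 / 8 = 452.5500
CL = X̄̄ = 452.5500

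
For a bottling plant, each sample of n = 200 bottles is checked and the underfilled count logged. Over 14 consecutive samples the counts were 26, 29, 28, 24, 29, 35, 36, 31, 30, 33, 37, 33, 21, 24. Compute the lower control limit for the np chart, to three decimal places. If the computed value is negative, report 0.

p̄ = Σdᵢ / (k·n) = 416 / (14 × 200) = 0.14857
LCL = np̄ − 3·√(np̄(1−p̄)) = 29.7143 − 3 × 5.0299 = 14.6247

14.625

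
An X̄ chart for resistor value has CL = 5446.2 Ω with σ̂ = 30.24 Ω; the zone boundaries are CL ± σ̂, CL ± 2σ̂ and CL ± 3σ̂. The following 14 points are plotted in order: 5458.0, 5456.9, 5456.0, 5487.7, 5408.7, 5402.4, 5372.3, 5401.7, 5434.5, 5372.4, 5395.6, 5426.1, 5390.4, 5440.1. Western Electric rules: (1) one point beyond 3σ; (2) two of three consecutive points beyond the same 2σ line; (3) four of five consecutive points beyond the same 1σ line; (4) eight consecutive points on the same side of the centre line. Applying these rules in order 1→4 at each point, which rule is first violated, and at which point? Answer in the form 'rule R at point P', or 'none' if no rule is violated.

Zone of each point (C = within 1σ̂, B = 1σ̂–2σ̂, A = 2σ̂–3σ̂, * = beyond 3σ̂; sign = side of CL): 1:+C, 2:+C, 3:+C, 4:+B, 5:-B, 6:-B, 7:-A, 8:-B, 9:-C, 10:-A, 11:-B, 12:-C, 13:-B, 14:-C
Rule 3 (four of five consecutive points beyond the same 1σ limit) is satisfied at point 8.

rule 3 at point 8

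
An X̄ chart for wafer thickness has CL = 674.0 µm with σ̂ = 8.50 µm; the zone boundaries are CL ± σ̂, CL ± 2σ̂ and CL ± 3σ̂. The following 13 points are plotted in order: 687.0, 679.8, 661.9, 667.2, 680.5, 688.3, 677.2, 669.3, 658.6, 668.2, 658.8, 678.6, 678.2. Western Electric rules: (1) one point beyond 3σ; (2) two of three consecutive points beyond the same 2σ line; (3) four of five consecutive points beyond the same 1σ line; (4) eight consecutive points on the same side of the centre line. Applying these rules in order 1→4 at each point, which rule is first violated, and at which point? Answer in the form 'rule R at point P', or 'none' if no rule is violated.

none

Zone of each point (C = within 1σ̂, B = 1σ̂–2σ̂, A = 2σ̂–3σ̂, * = beyond 3σ̂; sign = side of CL): 1:+B, 2:+C, 3:-B, 4:-C, 5:+C, 6:+B, 7:+C, 8:-C, 9:-B, 10:-C, 11:-B, 12:+C, 13:+C
No rule fires across all 13 points.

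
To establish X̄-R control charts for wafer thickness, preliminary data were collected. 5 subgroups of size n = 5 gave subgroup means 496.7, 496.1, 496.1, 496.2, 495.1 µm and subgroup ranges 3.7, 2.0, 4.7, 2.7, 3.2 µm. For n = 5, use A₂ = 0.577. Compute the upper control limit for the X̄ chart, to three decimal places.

497.921

X̄̄ = (496.7 + 496.1 + 496.1 + 496.2 + 495.1) / 5 = 2480.2000 / 5 = 496.0400
R̄ = (3.7 + 2.0 + 4.7 + 2.7 + 3.2) / 5 = 16.3000 / 5 = 3.2600
UCL = X̄̄ + A₂·R̄ = 496.0400 + 0.577 × 3.2600 = 497.9210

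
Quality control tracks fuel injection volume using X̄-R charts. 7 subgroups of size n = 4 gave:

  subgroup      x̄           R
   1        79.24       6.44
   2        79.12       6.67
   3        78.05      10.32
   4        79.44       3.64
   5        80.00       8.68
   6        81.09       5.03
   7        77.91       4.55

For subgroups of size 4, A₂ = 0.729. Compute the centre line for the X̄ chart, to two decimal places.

X̄̄ = (79.24 + 79.12 + 78.05 + 79.44 + 80.00 + 81.09 + 77.91) / 7 = 554.8500 / 7 = 79.2643
CL = X̄̄ = 79.2643

79.26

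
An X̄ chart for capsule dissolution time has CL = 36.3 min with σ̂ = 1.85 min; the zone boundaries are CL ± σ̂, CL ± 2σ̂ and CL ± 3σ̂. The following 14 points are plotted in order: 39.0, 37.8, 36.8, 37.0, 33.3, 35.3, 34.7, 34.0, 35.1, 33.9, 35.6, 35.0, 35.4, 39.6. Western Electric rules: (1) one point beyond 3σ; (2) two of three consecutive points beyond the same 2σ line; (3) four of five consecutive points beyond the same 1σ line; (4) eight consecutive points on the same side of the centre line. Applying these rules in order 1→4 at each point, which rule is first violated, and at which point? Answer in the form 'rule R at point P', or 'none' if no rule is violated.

rule 4 at point 12

Zone of each point (C = within 1σ̂, B = 1σ̂–2σ̂, A = 2σ̂–3σ̂, * = beyond 3σ̂; sign = side of CL): 1:+B, 2:+C, 3:+C, 4:+C, 5:-B, 6:-C, 7:-C, 8:-B, 9:-C, 10:-B, 11:-C, 12:-C, 13:-C, 14:+B
Rule 4 (eight consecutive points on the same side of the centre line) is satisfied at point 12.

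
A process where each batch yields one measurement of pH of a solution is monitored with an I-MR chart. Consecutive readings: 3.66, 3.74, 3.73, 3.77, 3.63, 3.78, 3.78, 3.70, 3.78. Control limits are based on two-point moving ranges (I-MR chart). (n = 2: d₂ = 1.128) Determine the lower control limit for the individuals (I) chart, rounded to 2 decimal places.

X̄ = (3.66 + 3.74 + 3.73 + 3.77 + 3.63 + 3.78 + 3.78 + 3.70 + 3.78) / 9 = 3.7300
Moving ranges: 0.08, 0.01, 0.04, 0.14, 0.15, 0.00, 0.08, 0.08; M̄R̄ = 0.5800 / 8 = 0.0725
LCL = X̄ − 3·M̄R̄/d₂ = 3.7300 − 3 × 0.0725 / 1.128 = 3.5372

3.54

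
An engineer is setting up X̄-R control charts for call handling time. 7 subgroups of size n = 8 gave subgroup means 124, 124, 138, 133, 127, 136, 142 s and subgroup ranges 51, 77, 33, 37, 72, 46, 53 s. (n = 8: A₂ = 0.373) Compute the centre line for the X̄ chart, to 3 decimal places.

X̄̄ = (124 + 124 + 138 + 133 + 127 + 136 + 142) / 7 = 924.0000 / 7 = 132.0000
CL = X̄̄ = 132.0000

132.000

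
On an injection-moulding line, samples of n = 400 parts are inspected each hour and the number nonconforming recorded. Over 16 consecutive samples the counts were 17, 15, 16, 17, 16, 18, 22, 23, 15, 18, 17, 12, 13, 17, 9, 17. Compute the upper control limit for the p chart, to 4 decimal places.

p̄ = Σdᵢ / (k·n) = 262 / (16 × 400) = 0.04094
UCL = p̄ + 3·√(p̄(1−p̄)/n) = 0.04094 + 3 × √(0.04094×0.95906/400) = 0.04094 + 3 × 0.00991 = 0.07066

0.0707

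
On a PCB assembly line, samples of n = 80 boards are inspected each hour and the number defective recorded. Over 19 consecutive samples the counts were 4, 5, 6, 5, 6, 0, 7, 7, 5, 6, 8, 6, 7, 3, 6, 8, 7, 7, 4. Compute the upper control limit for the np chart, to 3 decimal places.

12.496

p̄ = Σdᵢ / (k·n) = 107 / (19 × 80) = 0.07039
UCL = np̄ + 3·√(np̄(1−p̄)) = 5.6316 + 3 × √(5.6316×0.92961) = 5.6316 + 3 × 2.2880 = 12.4957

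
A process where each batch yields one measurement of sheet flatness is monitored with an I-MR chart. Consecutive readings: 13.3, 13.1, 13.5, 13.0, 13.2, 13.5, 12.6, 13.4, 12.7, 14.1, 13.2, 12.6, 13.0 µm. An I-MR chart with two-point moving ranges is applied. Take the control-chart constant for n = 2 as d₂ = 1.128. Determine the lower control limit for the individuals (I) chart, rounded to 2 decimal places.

X̄ = (13.3 + 13.1 + 13.5 + 13.0 + 13.2 + 13.5 + 12.6 + 13.4 + 12.7 + 14.1 + 13.2 + 12.6 + 13.0) / 13 = 13.1692
Moving ranges: 0.2, 0.4, 0.5, 0.2, 0.3, 0.9, 0.8, 0.7, 1.4, 0.9, 0.6, 0.4; M̄R̄ = 7.3000 / 12 = 0.6083
LCL = X̄ − 3·M̄R̄/d₂ = 13.1692 − 3 × 0.6083 / 1.128 = 11.5513

11.55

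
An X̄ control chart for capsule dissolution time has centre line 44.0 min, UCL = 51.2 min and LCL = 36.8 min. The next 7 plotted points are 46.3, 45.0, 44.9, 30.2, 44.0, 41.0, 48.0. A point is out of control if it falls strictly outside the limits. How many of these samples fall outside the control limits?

1

Compare each point to [36.8, 51.2]: sample 4 = 30.2 < LCL.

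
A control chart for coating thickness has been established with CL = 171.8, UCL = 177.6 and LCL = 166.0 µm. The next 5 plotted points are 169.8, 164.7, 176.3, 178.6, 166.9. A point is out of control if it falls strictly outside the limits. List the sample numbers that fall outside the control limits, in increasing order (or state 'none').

Compare each point to [166.0, 177.6]: sample 2 = 164.7 < LCL; sample 4 = 178.6 > UCL.

2, 4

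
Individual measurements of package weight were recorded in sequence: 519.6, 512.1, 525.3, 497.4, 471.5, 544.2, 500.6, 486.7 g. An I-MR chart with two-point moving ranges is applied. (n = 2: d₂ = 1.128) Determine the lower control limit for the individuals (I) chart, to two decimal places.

X̄ = (519.6 + 512.1 + 525.3 + 497.4 + 471.5 + 544.2 + 500.6 + 486.7) / 8 = 507.1750
Moving ranges: 7.5, 13.2, 27.9, 25.9, 72.7, 43.6, 13.9; M̄R̄ = 204.7000 / 7 = 29.2429
LCL = X̄ − 3·M̄R̄/d₂ = 507.1750 − 3 × 29.2429 / 1.128 = 429.4014

429.40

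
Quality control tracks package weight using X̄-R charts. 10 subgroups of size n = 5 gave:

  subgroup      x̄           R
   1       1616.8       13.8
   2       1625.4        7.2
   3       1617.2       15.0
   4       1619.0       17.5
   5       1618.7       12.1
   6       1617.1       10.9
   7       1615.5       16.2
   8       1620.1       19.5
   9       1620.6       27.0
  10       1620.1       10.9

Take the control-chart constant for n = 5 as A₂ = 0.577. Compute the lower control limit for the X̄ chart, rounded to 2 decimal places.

X̄̄ = (1616.8 + 1625.4 + 1617.2 + 1619.0 + 1618.7 + 1617.1 + 1615.5 + 1620.1 + 1620.6 + 1620.1) / 10 = 16190.5000 / 10 = 1619.0500
R̄ = (13.8 + 7.2 + 15.0 + 17.5 + 12.1 + 10.9 + 16.2 + 19.5 + 27.0 + 10.9) / 10 = 150.1000 / 10 = 15.0100
LCL = X̄̄ − A₂·R̄ = 1619.0500 − 0.577 × 15.0100 = 1610.3892

1610.39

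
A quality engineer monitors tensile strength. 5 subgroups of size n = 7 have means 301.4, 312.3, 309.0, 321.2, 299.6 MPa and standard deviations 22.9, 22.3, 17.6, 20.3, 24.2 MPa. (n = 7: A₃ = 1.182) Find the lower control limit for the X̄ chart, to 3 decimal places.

283.334

X̄̄ = (301.4 + 312.3 + 309.0 + 321.2 + 299.6) / 5 = 308.7000
s̄ = (22.9 + 22.3 + 17.6 + 20.3 + 24.2) / 5 = 21.4600
LCL = X̄̄ − A₃·s̄ = 308.7000 − 1.182 × 21.4600 = 283.3343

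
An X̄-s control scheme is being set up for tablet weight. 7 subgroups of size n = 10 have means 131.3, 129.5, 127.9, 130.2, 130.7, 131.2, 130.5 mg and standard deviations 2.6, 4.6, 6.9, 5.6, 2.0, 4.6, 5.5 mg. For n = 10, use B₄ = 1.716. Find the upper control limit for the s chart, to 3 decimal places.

s̄ = (2.6 + 4.6 + 6.9 + 5.6 + 2.0 + 4.6 + 5.5) / 7 = 4.5429
UCL_s = B₄·s̄ = 1.716 × 4.5429 = 7.7955

7.796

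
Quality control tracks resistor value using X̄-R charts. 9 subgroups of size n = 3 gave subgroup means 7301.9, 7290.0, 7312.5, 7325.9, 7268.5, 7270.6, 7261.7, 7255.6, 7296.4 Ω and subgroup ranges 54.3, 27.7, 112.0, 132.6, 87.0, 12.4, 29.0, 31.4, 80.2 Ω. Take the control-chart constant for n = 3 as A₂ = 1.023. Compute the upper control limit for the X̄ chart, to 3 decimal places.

X̄̄ = (7301.9 + 7290.0 + 7312.5 + 7325.9 + 7268.5 + 7270.6 + 7261.7 + 7255.6 + 7296.4) / 9 = 65583.1000 / 9 = 7287.0111
R̄ = (54.3 + 27.7 + 112.0 + 132.6 + 87.0 + 12.4 + 29.0 + 31.4 + 80.2) / 9 = 566.6000 / 9 = 62.9556
UCL = X̄̄ + A₂·R̄ = 7287.0111 + 1.023 × 62.9556 = 7351.4146

7351.415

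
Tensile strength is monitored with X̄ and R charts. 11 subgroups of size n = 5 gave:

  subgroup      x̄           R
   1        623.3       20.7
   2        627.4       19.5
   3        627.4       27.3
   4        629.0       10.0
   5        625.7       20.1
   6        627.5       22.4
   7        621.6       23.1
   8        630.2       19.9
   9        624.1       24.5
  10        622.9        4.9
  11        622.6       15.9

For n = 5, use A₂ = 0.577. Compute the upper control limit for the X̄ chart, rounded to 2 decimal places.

636.54

X̄̄ = (623.3 + 627.4 + 627.4 + 629.0 + 625.7 + 627.5 + 621.6 + 630.2 + 624.1 + 622.9 + 622.6) / 11 = 6881.7000 / 11 = 625.6091
R̄ = (20.7 + 19.5 + 27.3 + 10.0 + 20.1 + 22.4 + 23.1 + 19.9 + 24.5 + 4.9 + 15.9) / 11 = 208.3000 / 11 = 18.9364
UCL = X̄̄ + A₂·R̄ = 625.6091 + 0.577 × 18.9364 = 636.5354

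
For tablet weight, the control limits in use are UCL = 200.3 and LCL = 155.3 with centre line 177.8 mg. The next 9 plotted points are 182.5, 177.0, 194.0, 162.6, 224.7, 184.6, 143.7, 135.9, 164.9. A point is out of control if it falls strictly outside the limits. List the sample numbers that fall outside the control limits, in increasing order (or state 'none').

5, 7, 8

Compare each point to [155.3, 200.3]: sample 5 = 224.7 > UCL; sample 7 = 143.7 < LCL; sample 8 = 135.9 < LCL.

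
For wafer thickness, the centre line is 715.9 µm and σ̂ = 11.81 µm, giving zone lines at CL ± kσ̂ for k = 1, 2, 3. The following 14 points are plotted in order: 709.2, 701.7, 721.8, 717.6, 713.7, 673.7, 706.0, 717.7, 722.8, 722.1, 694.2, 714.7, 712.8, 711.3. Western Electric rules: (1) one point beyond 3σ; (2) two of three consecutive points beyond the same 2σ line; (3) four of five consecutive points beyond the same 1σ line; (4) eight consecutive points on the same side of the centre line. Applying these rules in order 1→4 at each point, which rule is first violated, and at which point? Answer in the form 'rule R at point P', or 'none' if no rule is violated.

rule 1 at point 6

Zone of each point (C = within 1σ̂, B = 1σ̂–2σ̂, A = 2σ̂–3σ̂, * = beyond 3σ̂; sign = side of CL): 1:-C, 2:-B, 3:+C, 4:+C, 5:-C, 6:-*, 7:-C, 8:+C, 9:+C, 10:+C, 11:-B, 12:-C, 13:-C, 14:-C
Rule 1 (one point beyond the 3σ limits) is satisfied at point 6.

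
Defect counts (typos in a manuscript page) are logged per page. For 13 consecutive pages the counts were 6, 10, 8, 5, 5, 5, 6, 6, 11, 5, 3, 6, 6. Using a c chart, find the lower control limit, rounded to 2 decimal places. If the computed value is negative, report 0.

0.00

c̄ = (6 + 10 + 8 + 5 + 5 + 5 + 6 + 6 + 11 + 5 + 3 + 6 + 6) / 13 = 82 / 13 = 6.3077
LCL = c̄ − 3√c̄ = 6.3077 − 3 × 2.5115 = -1.2268 → 0 (cannot be negative)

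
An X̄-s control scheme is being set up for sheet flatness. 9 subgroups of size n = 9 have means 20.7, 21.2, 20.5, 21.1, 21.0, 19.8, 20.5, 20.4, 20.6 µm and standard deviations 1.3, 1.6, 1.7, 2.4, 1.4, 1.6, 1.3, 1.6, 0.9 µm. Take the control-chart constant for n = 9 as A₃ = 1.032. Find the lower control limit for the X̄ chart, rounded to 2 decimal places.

X̄̄ = (20.7 + 21.2 + 20.5 + 21.1 + 21.0 + 19.8 + 20.5 + 20.4 + 20.6) / 9 = 20.6444
s̄ = (1.3 + 1.6 + 1.7 + 2.4 + 1.4 + 1.6 + 1.3 + 1.6 + 0.9) / 9 = 1.5333
LCL = X̄̄ − A₃·s̄ = 20.6444 − 1.032 × 1.5333 = 19.0620

19.06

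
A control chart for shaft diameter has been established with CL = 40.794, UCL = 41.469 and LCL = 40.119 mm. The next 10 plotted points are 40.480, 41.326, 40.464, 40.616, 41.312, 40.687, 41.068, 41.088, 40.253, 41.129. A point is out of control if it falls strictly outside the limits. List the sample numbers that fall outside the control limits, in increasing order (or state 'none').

none

All 10 points lie within [40.119, 41.469].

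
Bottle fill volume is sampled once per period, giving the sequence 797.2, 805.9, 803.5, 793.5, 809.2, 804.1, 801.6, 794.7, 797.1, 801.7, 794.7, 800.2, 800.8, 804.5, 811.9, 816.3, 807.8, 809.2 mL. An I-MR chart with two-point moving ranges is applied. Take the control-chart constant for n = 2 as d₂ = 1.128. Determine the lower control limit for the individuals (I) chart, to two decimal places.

X̄ = (797.2 + 805.9 + 803.5 + 793.5 + 809.2 + 804.1 + 801.6 + 794.7 + 797.1 + 801.7 + 794.7 + 800.2 + 800.8 + 804.5 + 811.9 + 816.3 + 807.8 + 809.2) / 18 = 802.9944
Moving ranges: 8.7, 2.4, 10.0, 15.7, 5.1, 2.5, 6.9, 2.4, 4.6, 7.0, 5.5, 0.6, 3.7, 7.4, 4.4, 8.5, 1.4; M̄R̄ = 96.8000 / 17 = 5.6941
LCL = X̄ − 3·M̄R̄/d₂ = 802.9944 − 3 × 5.6941 / 1.128 = 787.8505

787.85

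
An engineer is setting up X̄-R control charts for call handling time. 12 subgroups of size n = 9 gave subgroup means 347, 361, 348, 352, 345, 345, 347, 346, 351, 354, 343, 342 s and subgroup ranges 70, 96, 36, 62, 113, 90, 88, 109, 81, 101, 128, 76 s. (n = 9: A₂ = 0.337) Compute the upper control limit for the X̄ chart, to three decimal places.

X̄̄ = (347 + 361 + 348 + 352 + 345 + 345 + 347 + 346 + 351 + 354 + 343 + 342) / 12 = 4181.0000 / 12 = 348.4167
R̄ = (70 + 96 + 36 + 62 + 113 + 90 + 88 + 109 + 81 + 101 + 128 + 76) / 12 = 1050.0000 / 12 = 87.5000
UCL = X̄̄ + A₂·R̄ = 348.4167 + 0.337 × 87.5000 = 377.9042

377.904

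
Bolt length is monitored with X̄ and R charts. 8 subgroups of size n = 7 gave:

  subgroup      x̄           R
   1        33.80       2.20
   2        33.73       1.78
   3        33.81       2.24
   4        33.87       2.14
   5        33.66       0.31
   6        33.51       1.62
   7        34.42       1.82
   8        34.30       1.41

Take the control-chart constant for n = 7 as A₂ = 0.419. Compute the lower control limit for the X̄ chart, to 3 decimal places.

33.179

X̄̄ = (33.80 + 33.73 + 33.81 + 33.87 + 33.66 + 33.51 + 34.42 + 34.30) / 8 = 271.1000 / 8 = 33.8875
R̄ = (2.20 + 1.78 + 2.24 + 2.14 + 0.31 + 1.62 + 1.82 + 1.41) / 8 = 13.5200 / 8 = 1.6900
LCL = X̄̄ − A₂·R̄ = 33.8875 − 0.419 × 1.6900 = 33.1794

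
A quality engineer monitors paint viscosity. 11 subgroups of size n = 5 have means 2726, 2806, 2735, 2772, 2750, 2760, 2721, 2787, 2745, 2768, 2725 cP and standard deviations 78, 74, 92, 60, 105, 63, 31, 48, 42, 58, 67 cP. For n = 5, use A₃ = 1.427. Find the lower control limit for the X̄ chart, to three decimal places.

X̄̄ = (2726 + 2806 + 2735 + 2772 + 2750 + 2760 + 2721 + 2787 + 2745 + 2768 + 2725) / 11 = 2754.0909
s̄ = (78 + 74 + 92 + 60 + 105 + 63 + 31 + 48 + 42 + 58 + 67) / 11 = 65.2727
LCL = X̄̄ − A₃·s̄ = 2754.0909 − 1.427 × 65.2727 = 2660.9467

2660.947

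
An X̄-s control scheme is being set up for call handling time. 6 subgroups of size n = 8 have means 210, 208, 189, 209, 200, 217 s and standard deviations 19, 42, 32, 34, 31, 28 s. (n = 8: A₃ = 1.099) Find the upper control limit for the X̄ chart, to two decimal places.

239.57

X̄̄ = (210 + 208 + 189 + 209 + 200 + 217) / 6 = 205.5000
s̄ = (19 + 42 + 32 + 34 + 31 + 28) / 6 = 31.0000
UCL = X̄̄ + A₃·s̄ = 205.5000 + 1.099 × 31.0000 = 239.5690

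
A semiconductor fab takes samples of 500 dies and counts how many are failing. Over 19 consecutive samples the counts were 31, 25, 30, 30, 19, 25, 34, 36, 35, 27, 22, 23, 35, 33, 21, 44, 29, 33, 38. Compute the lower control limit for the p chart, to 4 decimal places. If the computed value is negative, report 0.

0.0281

p̄ = Σdᵢ / (k·n) = 570 / (19 × 500) = 0.06000
LCL = p̄ − 3·√(p̄(1−p̄)/n) = 0.06000 − 3 × 0.01062 = 0.02814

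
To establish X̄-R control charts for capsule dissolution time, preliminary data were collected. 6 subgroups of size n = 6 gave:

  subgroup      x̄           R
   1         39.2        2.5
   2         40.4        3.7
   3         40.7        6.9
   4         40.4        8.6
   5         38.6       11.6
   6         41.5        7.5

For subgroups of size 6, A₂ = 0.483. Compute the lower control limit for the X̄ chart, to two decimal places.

X̄̄ = (39.2 + 40.4 + 40.7 + 40.4 + 38.6 + 41.5) / 6 = 240.8000 / 6 = 40.1333
R̄ = (2.5 + 3.7 + 6.9 + 8.6 + 11.6 + 7.5) / 6 = 40.8000 / 6 = 6.8000
LCL = X̄̄ − A₂·R̄ = 40.1333 − 0.483 × 6.8000 = 36.8489

36.85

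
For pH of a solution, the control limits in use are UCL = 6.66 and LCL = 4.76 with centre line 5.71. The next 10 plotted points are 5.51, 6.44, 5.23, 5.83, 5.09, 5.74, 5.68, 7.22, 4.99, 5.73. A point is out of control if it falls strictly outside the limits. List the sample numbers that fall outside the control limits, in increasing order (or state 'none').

8

Compare each point to [4.76, 6.66]: sample 8 = 7.22 > UCL.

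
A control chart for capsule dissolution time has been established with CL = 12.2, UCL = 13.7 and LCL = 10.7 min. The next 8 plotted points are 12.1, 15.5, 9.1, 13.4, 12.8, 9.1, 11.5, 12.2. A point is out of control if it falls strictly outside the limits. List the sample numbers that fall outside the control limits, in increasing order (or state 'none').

2, 3, 6

Compare each point to [10.7, 13.7]: sample 2 = 15.5 > UCL; sample 3 = 9.1 < LCL; sample 6 = 9.1 < LCL.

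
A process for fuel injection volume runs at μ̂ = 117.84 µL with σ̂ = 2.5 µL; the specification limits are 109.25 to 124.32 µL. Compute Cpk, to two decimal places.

0.86

Cpu = (USL − μ̂) / (3σ̂) = (124.32 − 117.84) / (3 × 2.5) = 0.8640; Cpl = (μ̂ − LSL) / (3σ̂) = (117.84 − 109.25) / (3 × 2.5) = 1.1453; Cpk = min(Cpu, Cpl) = 0.8640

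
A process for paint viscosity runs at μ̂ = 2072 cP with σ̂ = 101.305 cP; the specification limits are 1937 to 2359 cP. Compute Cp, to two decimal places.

0.69

Cp = (USL − LSL) / (6σ̂) = (2359 − 1937) / (6 × 101.305) = 422.0000 / 607.8300 = 0.6943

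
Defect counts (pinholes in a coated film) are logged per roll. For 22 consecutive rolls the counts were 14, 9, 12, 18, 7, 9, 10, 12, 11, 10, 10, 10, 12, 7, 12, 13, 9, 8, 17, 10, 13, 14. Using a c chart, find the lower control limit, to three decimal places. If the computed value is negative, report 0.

1.175

c̄ = (14 + 9 + 12 + 18 + 7 + 9 + 10 + 12 + 11 + 10 + 10 + 10 + 12 + 7 + 12 + 13 + 9 + 8 + 17 + 10 + 13 + 14) / 22 = 247 / 22 = 11.2273
LCL = c̄ − 3√c̄ = 11.2273 − 3 × 3.3507 = 1.1751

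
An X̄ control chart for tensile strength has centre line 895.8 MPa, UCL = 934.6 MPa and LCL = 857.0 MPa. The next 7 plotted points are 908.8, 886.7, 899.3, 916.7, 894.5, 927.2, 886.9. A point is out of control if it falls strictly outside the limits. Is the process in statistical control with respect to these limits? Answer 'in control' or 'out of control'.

in control

All 7 points lie within [857.0, 934.6].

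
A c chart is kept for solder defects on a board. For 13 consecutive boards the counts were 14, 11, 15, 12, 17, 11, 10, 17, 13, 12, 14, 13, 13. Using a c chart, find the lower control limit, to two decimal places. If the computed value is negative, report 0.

2.32

c̄ = (14 + 11 + 15 + 12 + 17 + 11 + 10 + 17 + 13 + 12 + 14 + 13 + 13) / 13 = 172 / 13 = 13.2308
LCL = c̄ − 3√c̄ = 13.2308 − 3 × 3.6374 = 2.3185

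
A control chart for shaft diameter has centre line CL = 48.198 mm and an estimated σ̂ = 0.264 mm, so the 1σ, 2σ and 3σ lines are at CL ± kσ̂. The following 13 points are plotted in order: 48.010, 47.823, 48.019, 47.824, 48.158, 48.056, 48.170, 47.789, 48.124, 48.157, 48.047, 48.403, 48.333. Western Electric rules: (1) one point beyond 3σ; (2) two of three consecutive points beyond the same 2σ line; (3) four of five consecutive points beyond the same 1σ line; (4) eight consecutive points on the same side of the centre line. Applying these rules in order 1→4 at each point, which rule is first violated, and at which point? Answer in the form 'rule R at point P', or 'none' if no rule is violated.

Zone of each point (C = within 1σ̂, B = 1σ̂–2σ̂, A = 2σ̂–3σ̂, * = beyond 3σ̂; sign = side of CL): 1:-C, 2:-B, 3:-C, 4:-B, 5:-C, 6:-C, 7:-C, 8:-B, 9:-C, 10:-C, 11:-C, 12:+C, 13:+C
Rule 4 (eight consecutive points on the same side of the centre line) is satisfied at point 8.

rule 4 at point 8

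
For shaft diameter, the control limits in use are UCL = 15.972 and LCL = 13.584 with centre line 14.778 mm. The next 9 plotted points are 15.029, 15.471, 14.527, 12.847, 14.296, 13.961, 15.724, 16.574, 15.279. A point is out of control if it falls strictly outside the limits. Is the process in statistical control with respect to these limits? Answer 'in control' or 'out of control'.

out of control

Compare each point to [13.584, 15.972]: sample 4 = 12.847 < LCL; sample 8 = 16.574 > UCL.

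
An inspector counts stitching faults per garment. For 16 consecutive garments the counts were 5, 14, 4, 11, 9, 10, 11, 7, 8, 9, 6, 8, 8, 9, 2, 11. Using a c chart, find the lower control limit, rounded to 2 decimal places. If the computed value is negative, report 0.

0.00

c̄ = (5 + 14 + 4 + 11 + 9 + 10 + 11 + 7 + 8 + 9 + 6 + 8 + 8 + 9 + 2 + 11) / 16 = 132 / 16 = 8.2500
LCL = c̄ − 3√c̄ = 8.2500 − 3 × 2.8723 = -0.3668 → 0 (cannot be negative)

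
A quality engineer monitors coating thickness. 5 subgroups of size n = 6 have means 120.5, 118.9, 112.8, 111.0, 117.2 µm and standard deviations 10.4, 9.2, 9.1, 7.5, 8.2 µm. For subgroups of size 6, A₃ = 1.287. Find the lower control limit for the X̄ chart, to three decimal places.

104.651

X̄̄ = (120.5 + 118.9 + 112.8 + 111.0 + 117.2) / 5 = 116.0800
s̄ = (10.4 + 9.2 + 9.1 + 7.5 + 8.2) / 5 = 8.8800
LCL = X̄̄ − A₃·s̄ = 116.0800 − 1.287 × 8.8800 = 104.6514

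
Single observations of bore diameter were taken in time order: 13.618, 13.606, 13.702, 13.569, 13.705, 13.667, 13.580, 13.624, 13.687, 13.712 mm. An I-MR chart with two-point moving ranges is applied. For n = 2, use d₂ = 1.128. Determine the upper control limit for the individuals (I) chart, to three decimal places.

13.834

X̄ = (13.618 + 13.606 + 13.702 + 13.569 + 13.705 + 13.667 + 13.580 + 13.624 + 13.687 + 13.712) / 10 = 13.6470
Moving ranges: 0.012, 0.096, 0.133, 0.136, 0.038, 0.087, 0.044, 0.063, 0.025; M̄R̄ = 0.6340 / 9 = 0.0704
UCL = X̄ + 3·M̄R̄/d₂ = 13.6470 + 3 × 0.0704 / 1.128 = 13.8344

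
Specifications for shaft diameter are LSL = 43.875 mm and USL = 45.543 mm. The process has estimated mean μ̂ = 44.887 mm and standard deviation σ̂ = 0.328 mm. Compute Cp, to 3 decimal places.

0.848

Cp = (USL − LSL) / (6σ̂) = (45.543 − 43.875) / (6 × 0.328) = 1.6680 / 1.9680 = 0.8476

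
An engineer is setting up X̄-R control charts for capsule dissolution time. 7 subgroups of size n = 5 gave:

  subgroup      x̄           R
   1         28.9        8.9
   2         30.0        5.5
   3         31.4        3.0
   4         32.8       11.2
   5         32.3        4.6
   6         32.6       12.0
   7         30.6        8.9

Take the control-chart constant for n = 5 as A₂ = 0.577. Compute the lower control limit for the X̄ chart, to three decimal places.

X̄̄ = (28.9 + 30.0 + 31.4 + 32.8 + 32.3 + 32.6 + 30.6) / 7 = 218.6000 / 7 = 31.2286
R̄ = (8.9 + 5.5 + 3.0 + 11.2 + 4.6 + 12.0 + 8.9) / 7 = 54.1000 / 7 = 7.7286
LCL = X̄̄ − A₂·R̄ = 31.2286 − 0.577 × 7.7286 = 26.7692

26.769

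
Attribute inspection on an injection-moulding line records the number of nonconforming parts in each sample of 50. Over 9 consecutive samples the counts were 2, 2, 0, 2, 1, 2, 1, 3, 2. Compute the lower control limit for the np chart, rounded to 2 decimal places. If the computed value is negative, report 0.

0.00

p̄ = Σdᵢ / (k·n) = 15 / (9 × 50) = 0.03333
LCL = np̄ − 3·√(np̄(1−p̄)) = 1.6667 − 3 × 1.2693 = -2.1412 → 0 (negative, so LCL = 0)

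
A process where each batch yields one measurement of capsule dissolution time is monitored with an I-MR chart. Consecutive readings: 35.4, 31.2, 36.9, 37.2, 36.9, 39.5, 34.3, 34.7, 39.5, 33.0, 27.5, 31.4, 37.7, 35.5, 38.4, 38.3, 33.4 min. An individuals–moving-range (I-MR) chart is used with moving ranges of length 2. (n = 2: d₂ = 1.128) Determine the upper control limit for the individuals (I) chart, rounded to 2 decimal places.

X̄ = (35.4 + 31.2 + 36.9 + 37.2 + 36.9 + 39.5 + 34.3 + 34.7 + 39.5 + 33.0 + 27.5 + 31.4 + 37.7 + 35.5 + 38.4 + 38.3 + 33.4) / 17 = 35.3412
Moving ranges: 4.2, 5.7, 0.3, 0.3, 2.6, 5.2, 0.4, 4.8, 6.5, 5.5, 3.9, 6.3, 2.2, 2.9, 0.1, 4.9; M̄R̄ = 55.8000 / 16 = 3.4875
UCL = X̄ + 3·M̄R̄/d₂ = 35.3412 + 3 × 3.4875 / 1.128 = 44.6164

44.62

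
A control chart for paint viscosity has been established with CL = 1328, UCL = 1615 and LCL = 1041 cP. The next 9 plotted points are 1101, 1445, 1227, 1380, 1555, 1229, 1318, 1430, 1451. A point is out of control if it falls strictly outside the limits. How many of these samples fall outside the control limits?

All 9 points lie within [1041, 1615].

0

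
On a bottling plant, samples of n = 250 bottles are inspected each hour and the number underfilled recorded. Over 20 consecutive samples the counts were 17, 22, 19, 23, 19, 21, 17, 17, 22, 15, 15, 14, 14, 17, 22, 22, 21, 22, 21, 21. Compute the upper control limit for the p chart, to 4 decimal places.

0.1265

p̄ = Σdᵢ / (k·n) = 381 / (20 × 250) = 0.07620
UCL = p̄ + 3·√(p̄(1−p̄)/n) = 0.07620 + 3 × √(0.07620×0.92380/250) = 0.07620 + 3 × 0.01678 = 0.12654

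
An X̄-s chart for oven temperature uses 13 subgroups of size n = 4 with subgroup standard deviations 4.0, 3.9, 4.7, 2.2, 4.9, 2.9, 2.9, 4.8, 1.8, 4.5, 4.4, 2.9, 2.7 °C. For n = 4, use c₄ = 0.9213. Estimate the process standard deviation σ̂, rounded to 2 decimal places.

s̄ = (4.0 + 3.9 + 4.7 + 2.2 + 4.9 + 2.9 + 2.9 + 4.8 + 1.8 + 4.5 + 4.4 + 2.9 + 2.7) / 13 = 3.5846
σ̂ = s̄ / c₄ = 3.5846 / 0.9213 = 3.8908

3.89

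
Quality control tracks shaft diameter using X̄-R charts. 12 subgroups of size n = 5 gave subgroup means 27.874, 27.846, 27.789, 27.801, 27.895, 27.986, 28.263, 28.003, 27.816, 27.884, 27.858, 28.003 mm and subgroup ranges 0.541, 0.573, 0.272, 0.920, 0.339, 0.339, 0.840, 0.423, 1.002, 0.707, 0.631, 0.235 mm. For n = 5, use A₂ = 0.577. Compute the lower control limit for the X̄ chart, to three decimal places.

X̄̄ = (27.874 + 27.846 + 27.789 + 27.801 + 27.895 + 27.986 + 28.263 + 28.003 + 27.816 + 27.884 + 27.858 + 28.003) / 12 = 335.0180 / 12 = 27.9182
R̄ = (0.541 + 0.573 + 0.272 + 0.920 + 0.339 + 0.339 + 0.840 + 0.423 + 1.002 + 0.707 + 0.631 + 0.235) / 12 = 6.8220 / 12 = 0.5685
LCL = X̄̄ − A₂·R̄ = 27.9182 − 0.577 × 0.5685 = 27.5901

27.590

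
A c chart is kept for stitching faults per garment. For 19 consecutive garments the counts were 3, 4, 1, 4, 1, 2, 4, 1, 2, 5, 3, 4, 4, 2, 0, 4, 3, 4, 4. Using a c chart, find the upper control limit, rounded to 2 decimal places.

8.00

c̄ = (3 + 4 + 1 + 4 + 1 + 2 + 4 + 1 + 2 + 5 + 3 + 4 + 4 + 2 + 0 + 4 + 3 + 4 + 4) / 19 = 55 / 19 = 2.8947
UCL = c̄ + 3√c̄ = 2.8947 + 3 × √2.8947 = 2.8947 + 3 × 1.7014 = 7.9989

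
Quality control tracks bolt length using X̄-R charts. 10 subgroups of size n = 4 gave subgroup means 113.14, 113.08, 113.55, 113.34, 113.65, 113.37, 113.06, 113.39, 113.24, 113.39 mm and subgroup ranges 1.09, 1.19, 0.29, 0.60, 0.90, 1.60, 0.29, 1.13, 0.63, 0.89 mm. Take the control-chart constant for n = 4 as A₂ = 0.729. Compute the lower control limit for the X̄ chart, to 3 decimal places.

112.693

X̄̄ = (113.14 + 113.08 + 113.55 + 113.34 + 113.65 + 113.37 + 113.06 + 113.39 + 113.24 + 113.39) / 10 = 1133.2100 / 10 = 113.3210
R̄ = (1.09 + 1.19 + 0.29 + 0.60 + 0.90 + 1.60 + 0.29 + 1.13 + 0.63 + 0.89) / 10 = 8.6100 / 10 = 0.8610
LCL = X̄̄ − A₂·R̄ = 113.3210 − 0.729 × 0.8610 = 112.6933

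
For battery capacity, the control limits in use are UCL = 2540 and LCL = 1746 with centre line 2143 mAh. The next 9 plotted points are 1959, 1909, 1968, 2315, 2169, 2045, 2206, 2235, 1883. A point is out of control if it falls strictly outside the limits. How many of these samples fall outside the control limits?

All 9 points lie within [1746, 2540].

0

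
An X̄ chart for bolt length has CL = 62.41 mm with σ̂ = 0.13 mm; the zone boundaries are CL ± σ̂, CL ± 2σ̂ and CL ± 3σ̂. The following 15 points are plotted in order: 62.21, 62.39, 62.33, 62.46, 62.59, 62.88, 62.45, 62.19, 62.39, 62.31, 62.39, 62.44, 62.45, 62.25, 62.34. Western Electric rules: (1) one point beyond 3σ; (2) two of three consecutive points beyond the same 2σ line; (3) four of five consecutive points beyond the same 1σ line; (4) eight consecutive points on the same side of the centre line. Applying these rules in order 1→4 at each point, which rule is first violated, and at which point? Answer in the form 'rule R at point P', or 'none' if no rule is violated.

Zone of each point (C = within 1σ̂, B = 1σ̂–2σ̂, A = 2σ̂–3σ̂, * = beyond 3σ̂; sign = side of CL): 1:-B, 2:-C, 3:-C, 4:+C, 5:+B, 6:+*, 7:+C, 8:-B, 9:-C, 10:-C, 11:-C, 12:+C, 13:+C, 14:-B, 15:-C
Rule 1 (one point beyond the 3σ limits) is satisfied at point 6.

rule 1 at point 6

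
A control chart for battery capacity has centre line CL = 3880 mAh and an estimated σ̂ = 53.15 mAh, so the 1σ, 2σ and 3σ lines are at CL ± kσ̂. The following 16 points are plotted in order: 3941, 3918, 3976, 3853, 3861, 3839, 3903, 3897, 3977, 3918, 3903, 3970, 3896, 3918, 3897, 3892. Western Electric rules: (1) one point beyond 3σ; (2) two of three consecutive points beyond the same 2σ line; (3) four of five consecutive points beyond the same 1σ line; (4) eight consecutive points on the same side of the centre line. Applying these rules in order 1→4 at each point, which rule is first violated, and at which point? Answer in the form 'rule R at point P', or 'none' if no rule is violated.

rule 4 at point 14

Zone of each point (C = within 1σ̂, B = 1σ̂–2σ̂, A = 2σ̂–3σ̂, * = beyond 3σ̂; sign = side of CL): 1:+B, 2:+C, 3:+B, 4:-C, 5:-C, 6:-C, 7:+C, 8:+C, 9:+B, 10:+C, 11:+C, 12:+B, 13:+C, 14:+C, 15:+C, 16:+C
Rule 4 (eight consecutive points on the same side of the centre line) is satisfied at point 14.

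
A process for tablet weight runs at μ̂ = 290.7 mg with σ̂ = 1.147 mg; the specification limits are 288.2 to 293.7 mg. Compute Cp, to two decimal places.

0.80

Cp = (USL − LSL) / (6σ̂) = (293.7 − 288.2) / (6 × 1.147) = 5.5000 / 6.8820 = 0.7992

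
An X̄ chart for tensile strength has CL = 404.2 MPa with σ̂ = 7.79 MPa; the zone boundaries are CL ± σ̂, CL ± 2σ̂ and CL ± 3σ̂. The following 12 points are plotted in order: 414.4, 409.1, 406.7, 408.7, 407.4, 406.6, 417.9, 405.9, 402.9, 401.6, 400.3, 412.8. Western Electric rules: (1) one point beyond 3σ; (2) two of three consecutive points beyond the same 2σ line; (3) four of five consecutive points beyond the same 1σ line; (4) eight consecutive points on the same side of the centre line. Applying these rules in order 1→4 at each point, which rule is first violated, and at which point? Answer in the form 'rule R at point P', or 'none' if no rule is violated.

Zone of each point (C = within 1σ̂, B = 1σ̂–2σ̂, A = 2σ̂–3σ̂, * = beyond 3σ̂; sign = side of CL): 1:+B, 2:+C, 3:+C, 4:+C, 5:+C, 6:+C, 7:+B, 8:+C, 9:-C, 10:-C, 11:-C, 12:+B
Rule 4 (eight consecutive points on the same side of the centre line) is satisfied at point 8.

rule 4 at point 8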